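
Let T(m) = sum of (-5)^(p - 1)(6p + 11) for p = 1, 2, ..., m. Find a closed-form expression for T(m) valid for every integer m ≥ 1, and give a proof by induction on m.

T(m) = -(-5)^m(m + 2) + 2

We claim T(m) = -(-5)^m(m + 2) + 2 for all m ≥ 1.
For the base case m = 1: T(1) = 17, and the closed form gives 17. They agree.
Inductive step: suppose the statement holds for some p ≥ 1, so T(p) = -(-5)^p(p + 2) + 2.
Then T(p+1) = T(p) + ((-5)^p(6p + 17)) = (-(-5)^p(p + 2) + 2) + ((-5)^p(6p + 17)).
Simplifying, T(p+1) = 5(-5)^p·p + 15(-5)^p + 2 = -(-5)^(p+1)((p+1) + 2) + 2,
which is the closed form with m = p+1.
By induction, the statement is established for all m ≥ 1.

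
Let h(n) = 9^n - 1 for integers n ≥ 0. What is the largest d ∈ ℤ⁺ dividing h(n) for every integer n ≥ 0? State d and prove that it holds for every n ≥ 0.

Computing the first values: h(0) = 0 and h(1) = 8; gcd(0, 8) = 8, so d ≤ 8.
We prove 8 | 9^n - 1 for all n ≥ 0 by induction on n.
Base step (n = 0): h(0) = 0 = 8·(0), so 8 | h(0).
Inductive step: assume the claim holds for n = r, i.e. 8 | h(r). Then
h(r+1) = 9^(r+1) - 1 = 9·(9^r - 1) + 8 = 9·h(r) + 8. The first term is divisible by 8 by the inductive hypothesis, and 8 is divisible by 8. Hence 8 | h(r+1).
By the principle of mathematical induction, the result holds for all n ≥ 0.
Therefore the largest such d is 8.

d = 8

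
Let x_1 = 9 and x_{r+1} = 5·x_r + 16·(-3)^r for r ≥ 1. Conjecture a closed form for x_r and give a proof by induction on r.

x_r = -2(-3)^r + 3·5^(r - 1)

Computing the first terms: x_1 = 9, x_2 = -3, x_3 = 129. This suggests x_r = -2(-3)^r + 3·5^(r - 1).
Base case (r = 1): the formula gives 9 = 9 = x_1.
Inductive step: assume the claim holds for r = i, so x_i = -2(-3)^i + 3·5^(i - 1).
Then x_{i+1} = 5·x_i + 16·(-3)^i = 5·(-2(-3)^i + 3·5^(i - 1)) + 16·(-3)^i = -2(-3)^(i + 1) + 3·5^i = -2(-3)^(i+1) + 3·5^((i+1) - 1),
which is the claimed formula at r = i+1.
By induction, the statement is established for all r ≥ 1.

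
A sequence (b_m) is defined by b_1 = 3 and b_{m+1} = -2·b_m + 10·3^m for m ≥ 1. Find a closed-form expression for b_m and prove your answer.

b_m = -3(-2)^(m - 1) + 2·3^m

Computing the first terms: b_1 = 3, b_2 = 24, b_3 = 42. This suggests b_m = -3(-2)^(m - 1) + 2·3^m.
When m = 1: the formula gives 3 = 3 = b_1.
Inductive step: suppose the statement holds for some j ≥ 1, so b_j = -3(-2)^(j - 1) + 2·3^j.
Then b_{j+1} = -2·b_j + 10·3^j = -2·(-3(-2)^(j - 1) + 2·3^j) + 10·3^j = -3(-2)^j + 2·3^(j + 1) = -3(-2)^((j+1) - 1) + 2·3^(j+1),
which is the claimed formula at m = j+1.
By the principle of mathematical induction, the result holds for all m ≥ 1.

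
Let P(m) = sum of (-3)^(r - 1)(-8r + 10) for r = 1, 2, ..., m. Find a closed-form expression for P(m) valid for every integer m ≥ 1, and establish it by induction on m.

P(m) = 2(-3)^m(m - 1) + 2

We claim P(m) = 2(-3)^m(m - 1) + 2 for all m ≥ 1.
Base case (m = 1): P(1) = 2, and the closed form gives 2. They agree.
Inductive step: assume the claim holds for m = r, so P(r) = 2(-3)^r(r - 1) + 2.
Then P(r+1) = P(r) + ((-3)^r(-8r + 2)) = (2(-3)^r(r - 1) + 2) + ((-3)^r(-8r + 2)).
Simplifying, P(r+1) = -6(-3)^r·r + 2 = 2(-3)^(r+1)((r+1) - 1) + 2,
which is the closed form with m = r+1.
Hence, by induction on m, the claim holds for every m ≥ 1.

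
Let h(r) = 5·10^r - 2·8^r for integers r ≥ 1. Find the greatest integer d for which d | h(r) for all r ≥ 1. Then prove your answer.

Computing the first values: h(1) = 34 and h(2) = 372; gcd(34, 372) = 2, so d ≤ 2.
We prove 2 | 5·10^r - 2·8^r for all r ≥ 1 by induction on r.
When r = 1: h(1) = 34 = 2·(17), so 2 | h(1).
For the inductive step, assume it holds for an arbitrary k ≥ 1, i.e. 2 | h(k). Then
h(k+1) − 10·h(k) = (5·10^(k+1) - 2·8^(k+1)) − 10·(5·10^k - 2·8^k) = (-2)·8^k·(8 − 10) = (4)·8^k. Since 2 | h(k) by the inductive hypothesis, 2 | 10·h(k); and 2 | 4 since 4 = 2·2. Therefore 2 | h(k+1).
By the principle of mathematical induction, the result holds for all r ≥ 1.
Therefore the largest such d is 2.

d = 2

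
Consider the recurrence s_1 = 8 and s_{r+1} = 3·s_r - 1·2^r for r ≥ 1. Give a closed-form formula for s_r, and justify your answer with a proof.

s_r = 2^r + 2·3^r

Computing the first terms: s_1 = 8, s_2 = 22, s_3 = 62. This suggests s_r = 2^r + 2·3^r.
Base case (r = 1): the formula gives 8 = 8 = s_1.
For the inductive step, assume it holds for an arbitrary p ≥ 1, so s_p = 2^p + 2·3^p.
Then s_{p+1} = 3·s_p - 1·2^p = 3·(2^p + 2·3^p) - 1·2^p = 2^(p + 1) + 2·3^(p + 1),
which is the claimed formula at r = p+1.
This completes the induction.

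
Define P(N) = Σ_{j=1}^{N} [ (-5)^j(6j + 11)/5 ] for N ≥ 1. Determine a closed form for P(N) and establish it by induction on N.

P(N) = (-5)^N(N + 2) - 2

We claim P(N) = (-5)^N(N + 2) - 2 for all N ≥ 1.
When N = 1: P(1) = -17, and the closed form gives -17. They agree.
Inductive step: suppose the statement holds for some j ≥ 1, so P(j) = (-5)^j(j + 2) - 2.
Then P(j+1) = P(j) + ((-5)^j(-6j - 17)) = ((-5)^j(j + 2) - 2) + ((-5)^j(-6j - 17)).
Simplifying, P(j+1) = -5(-5)^j·j - 15(-5)^j - 2 = (-5)^(j+1)((j+1) + 2) - 2,
which is the closed form with N = j+1.
By induction, the statement is established for all N ≥ 1.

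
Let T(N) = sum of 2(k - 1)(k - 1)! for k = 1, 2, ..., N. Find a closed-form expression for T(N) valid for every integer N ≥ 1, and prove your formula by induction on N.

We claim T(N) = 2N! - 2 for all N ≥ 1.
Base case (N = 1): T(1) = 0, and the closed form gives 0. They agree.
Inductive step: suppose the statement holds for some k ≥ 1, so T(k) = 2k! - 2.
Then T(k+1) = T(k) + (2k·k!) = (2k! - 2) + (2k·k!).
Simplifying, T(k+1) = 2(k+1)! - 2,
which is the closed form with N = k+1.
This completes the induction.

T(N) = 2N! - 2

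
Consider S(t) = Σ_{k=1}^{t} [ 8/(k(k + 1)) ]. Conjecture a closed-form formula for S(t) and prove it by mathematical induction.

We claim S(t) = 8t/(t + 1) for all t ≥ 1.
Base case (t = 1): S(1) = 4, and the closed form gives 4. They agree.
For the inductive step, assume it holds for an arbitrary k ≥ 1, so S(k) = 8k/(k + 1).
Then S(k+1) = S(k) + (8/((k + 1)(k + 2))) = (8k/(k + 1)) + (8/((k + 1)(k + 2))).
Simplifying, S(k+1) = 8(k + 1)/(k + 2) = 8(k+1)/((k+1) + 1),
which is the closed form with t = k+1.
Hence, by induction on t, the claim holds for every t ≥ 1.

S(t) = 8t/(t + 1)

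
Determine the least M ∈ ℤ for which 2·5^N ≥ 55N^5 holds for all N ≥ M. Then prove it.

At N = 8: 781250 < 1802240, so the inequality fails and M ≥ 9. We prove 2·5^N ≥ 55N^5 for all N ≥ 9.
Base step (N = 9): 2·5^N = 3906250 and 55N^5 = 3247695, so 3906250 ≥ 3247695.
Inductive step: suppose the statement holds for some i ≥ 9, so 2·5^i ≥ 55i^5.
Then 2·5^(i + 1) = 5·(2·5^i) ≥ 5·(55i^5).
Also, for i ≥ 9 we have 5·(55i^5) ≥ 55(i+1)^5, since 5 ≥ (1 + 1/i)^5 for all i ≥ 9.
Combining, 2·5^(i + 1) ≥ 55(i+1)^5.
By induction, the statement is established for all N ≥ 9.
Hence the smallest such M is 9.

M = 9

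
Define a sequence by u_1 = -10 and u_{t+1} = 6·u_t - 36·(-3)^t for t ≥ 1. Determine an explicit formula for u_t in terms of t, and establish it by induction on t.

u_t = 4(-3)^t + 2·6^(t - 1)

Computing the first terms: u_1 = -10, u_2 = 48, u_3 = -36. This suggests u_t = 4(-3)^t + 2·6^(t - 1).
For the base case t = 1: the formula gives -10 = -10 = u_1.
Suppose the result is true for t = k, so u_k = 4(-3)^k + 2·6^(k - 1).
Then u_{k+1} = 6·u_k - 36·(-3)^k = 6·(4(-3)^k + 2·6^(k - 1)) - 36·(-3)^k = 4(-3)^(k + 1) + 2·6^k = 4(-3)^(k+1) + 2·6^((k+1) - 1),
which is the claimed formula at t = k+1.
By the principle of mathematical induction, the result holds for all t ≥ 1.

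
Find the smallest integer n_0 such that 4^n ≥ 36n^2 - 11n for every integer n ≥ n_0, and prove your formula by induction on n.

At n = 4: 256 < 532, so the inequality fails and n_0 ≥ 5. We prove 4^n ≥ 36n^2 - 11n for all n ≥ 5.
When n = 5: 4^n = 1024 and 36n^2 - 11n = 845, so 1024 ≥ 845.
Inductive step: suppose the statement holds for some i ≥ 5, so 4^i ≥ 36i^2 - 11i.
Then 4^(i + 1) = 4·(4^i) ≥ 4·(36i^2 - 11i).
Also, for i ≥ 5 we have 4·(36i^2 - 11i) ≥ 36(i+1)^2 - 11(i+1), since 4·(36i^2 - 11i) − (36(i+1)^2 - 11(i+1)) = 108i^2 - 105i - 25, which is nonnegative for all i ≥ 5.
Combining, 4^(i + 1) ≥ 36(i+1)^2 - 11(i+1).
Hence, by induction on n, the claim holds for every n ≥ 5.
Hence the smallest such n_0 is 5.

n_0 = 5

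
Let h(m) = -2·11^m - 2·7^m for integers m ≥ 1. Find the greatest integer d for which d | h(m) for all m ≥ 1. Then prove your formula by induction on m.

Computing the first values: h(1) = -36 and h(2) = -340; gcd(-36, -340) = 4, so d ≤ 4.
We prove 4 | -2·11^m - 2·7^m for all m ≥ 1 by induction on m.
Base case (m = 1): h(1) = -36 = 4·(-9), so 4 | h(1).
Inductive step: suppose the statement holds for some p ≥ 1, i.e. 4 | h(p). Then
h(p+1) − 11·h(p) = (-2·11^(p+1) - 2·7^(p+1)) − 11·(-2·11^p - 2·7^p) = (-2)·7^p·(7 − 11) = (8)·7^p. Since 4 | h(p) by the inductive hypothesis, 4 | 11·h(p); and 4 | 8 since 8 = 4·2. Therefore 4 | h(p+1).
By induction, the statement is established for all m ≥ 1.
Therefore the largest such d is 4.

d = 4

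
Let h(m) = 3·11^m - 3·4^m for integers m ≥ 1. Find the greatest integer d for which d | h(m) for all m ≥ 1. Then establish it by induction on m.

Computing the first values: h(1) = 21 and h(2) = 315; gcd(21, 315) = 21, so d ≤ 21.
We prove 21 | 3·11^m - 3·4^m for all m ≥ 1 by induction on m.
Base step (m = 1): h(1) = 21 = 21·(1), so 21 | h(1).
Inductive step: assume the claim holds for m = j, i.e. 21 | h(j). Then
h(j+1) − 11·h(j) = (3·11^(j+1) - 3·4^(j+1)) − 11·(3·11^j - 3·4^j) = (-3)·4^j·(4 − 11) = (21)·4^j. Since 21 | h(j) by the inductive hypothesis, 21 | 11·h(j); and 21 | 21 since 21 = 21·1. Therefore 21 | h(j+1).
Hence, by induction on m, the claim holds for every m ≥ 1.
Therefore the largest such d is 21.

d = 21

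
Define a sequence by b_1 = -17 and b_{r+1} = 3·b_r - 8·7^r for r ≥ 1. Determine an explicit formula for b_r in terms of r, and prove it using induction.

b_r = -3^r - 2·7^r

Computing the first terms: b_1 = -17, b_2 = -107, b_3 = -713. This suggests b_r = -3^r - 2·7^r.
For the base case r = 1: the formula gives -17 = -17 = b_1.
For the inductive step, assume it holds for an arbitrary j ≥ 1, so b_j = -3^j - 2·7^j.
Then b_{j+1} = 3·b_j - 8·7^j = 3·(-3^j - 2·7^j) - 8·7^j = -3^(j + 1) - 2·7^(j + 1),
which is the claimed formula at r = j+1.
This completes the induction.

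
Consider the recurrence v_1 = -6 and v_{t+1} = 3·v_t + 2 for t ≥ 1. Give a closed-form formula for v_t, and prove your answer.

v_t = -5·3^(t - 1) - 1

Computing the first terms: v_1 = -6, v_2 = -16, v_3 = -46. This suggests v_t = -5·3^(t - 1) - 1.
Base case (t = 1): the formula gives -6 = -6 = v_1.
Inductive step: assume the claim holds for t = k, so v_k = -5·3^(k - 1) - 1.
Then v_{k+1} = 3·v_k + 2 = 3·(-5·3^(k - 1) - 1) + 2 = -5·3^k - 1 = -5·3^((k+1) - 1) - 1,
which is the claimed formula at t = k+1.
By the principle of mathematical induction, the result holds for all t ≥ 1.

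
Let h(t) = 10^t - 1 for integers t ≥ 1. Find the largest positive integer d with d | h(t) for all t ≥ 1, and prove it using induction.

Computing the first values: h(1) = 9 and h(2) = 99; gcd(9, 99) = 9, so d ≤ 9.
We prove 9 | 10^t - 1 for all t ≥ 1 by induction on t.
When t = 1: h(1) = 9 = 9·(1), so 9 | h(1).
Inductive step: assume the claim holds for t = i, i.e. 9 | h(i). Then
10^{i+1} − 1^{i+1} = 10·10^i − 1·1^i = 10·(10^i − 1^i) + (9)·1^i. The first term is divisible by 9 by the inductive hypothesis, and the second term (9)·1^i is divisible by 9 since 9 | 9. Hence 9 | h(i+1).
This completes the induction.
Therefore the largest such d is 9.

d = 9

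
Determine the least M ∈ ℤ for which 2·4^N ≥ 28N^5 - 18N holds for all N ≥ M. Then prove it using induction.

At N = 10: 2097152 < 2799820, so the inequality fails and M ≥ 11. We prove 2·4^N ≥ 28N^5 - 18N for all N ≥ 11.
For the base case N = 11: 2·4^N = 8388608 and 28N^5 - 18N = 4509230, so 8388608 ≥ 4509230.
For the inductive step, assume it holds for an arbitrary m ≥ 11, so 2·4^m ≥ 28m^5 - 18m.
Then 2·4^(m + 1) = 4·(2·4^m) ≥ 4·(28m^5 - 18m).
Also, for m ≥ 11 we have 4·(28m^5 - 18m) ≥ 28(m+1)^5 - 18(m+1), since 4·(28m^5 - 18m) − (28(m+1)^5 - 18(m+1)) = 84m^5 - 140m^4 - 280m^3 - 280m^2 - 194m - 10, which is nonnegative for all m ≥ 11.
Combining, 2·4^(m + 1) ≥ 28(m+1)^5 - 18(m+1).
By the principle of mathematical induction, the result holds for all N ≥ 11.
Hence the smallest such M is 11.

M = 11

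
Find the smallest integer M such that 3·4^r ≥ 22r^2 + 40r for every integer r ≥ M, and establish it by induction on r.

At r = 3: 192 < 318, so the inequality fails and M ≥ 4. We prove 3·4^r ≥ 22r^2 + 40r for all r ≥ 4.
When r = 4: 3·4^r = 768 and 22r^2 + 40r = 512, so 768 ≥ 512.
Suppose the result is true for r = i, so 3·4^i ≥ 22i^2 + 40i.
Then 3·4^(i + 1) = 4·(3·4^i) ≥ 4·(22i^2 + 40i).
Also, for i ≥ 4 we have 4·(22i^2 + 40i) ≥ 22(i+1)^2 + 40(i+1), since 4·(22i^2 + 40i) − (22(i+1)^2 + 40(i+1)) = 66i^2 + 76i - 62, which is nonnegative for all i ≥ 4.
Combining, 3·4^(i + 1) ≥ 22(i+1)^2 + 40(i+1).
This completes the induction.
Hence the smallest such M is 4.

M = 4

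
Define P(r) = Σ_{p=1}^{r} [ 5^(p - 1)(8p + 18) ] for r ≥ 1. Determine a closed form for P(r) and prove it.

We claim P(r) = 2·5^r(r + 2) - 4 for all r ≥ 1.
When r = 1: P(1) = 26, and the closed form gives 26. They agree.
For the inductive step, assume it holds for an arbitrary p ≥ 1, so P(p) = 2·5^p(p + 2) - 4.
Then P(p+1) = P(p) + (5^p(8p + 26)) = (2·5^p(p + 2) - 4) + (5^p(8p + 26)).
Simplifying, P(p+1) = 10·5^p·p + 30·5^p - 4 = 2·5^(p+1)((p+1) + 2) - 4,
which is the closed form with r = p+1.
By the principle of mathematical induction, the result holds for all r ≥ 1.

P(r) = 2·5^r(r + 2) - 4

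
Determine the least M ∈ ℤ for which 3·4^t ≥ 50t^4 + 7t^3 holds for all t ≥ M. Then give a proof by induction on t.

At t = 8: 196608 < 208384, so the inequality fails and M ≥ 9. We prove 3·4^t ≥ 50t^4 + 7t^3 for all t ≥ 9.
When t = 9: 3·4^t = 786432 and 50t^4 + 7t^3 = 333153, so 786432 ≥ 333153.
Inductive step: suppose the statement holds for some k ≥ 9, so 3·4^k ≥ 50k^4 + 7k^3.
Then 3·4^(k + 1) = 4·(3·4^k) ≥ 4·(50k^4 + 7k^3).
Also, for k ≥ 9 we have 4·(50k^4 + 7k^3) ≥ 50(k+1)^4 + 7(k+1)^3, since 4·(50k^4 + 7k^3) − (50(k+1)^4 + 7(k+1)^3) = 150k^4 - 179k^3 - 321k^2 - 221k - 57, which is nonnegative for all k ≥ 9.
Combining, 3·4^(k + 1) ≥ 50(k+1)^4 + 7(k+1)^3.
By induction, the statement is established for all t ≥ 9.
Hence the smallest such M is 9.

M = 9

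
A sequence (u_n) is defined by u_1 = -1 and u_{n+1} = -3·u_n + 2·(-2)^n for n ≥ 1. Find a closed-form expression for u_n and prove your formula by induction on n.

u_n = -(-2)^(n + 1) - (-3)^n

Computing the first terms: u_1 = -1, u_2 = -1, u_3 = 11. This suggests u_n = -(-2)^(n + 1) - (-3)^n.
Base case (n = 1): the formula gives -1 = -1 = u_1.
Inductive step: assume the claim holds for n = r, so u_r = -(-2)^(r + 1) - (-3)^r.
Then u_{r+1} = -3·u_r + 2·(-2)^r = -3·(-(-2)^(r + 1) - (-3)^r) + 2·(-2)^r = -(-2)^(r + 2) - (-3)^(r + 1) = -(-2)^((r+1) + 1) - (-3)^(r+1),
which is the claimed formula at n = r+1.
By induction, the statement is established for all n ≥ 1.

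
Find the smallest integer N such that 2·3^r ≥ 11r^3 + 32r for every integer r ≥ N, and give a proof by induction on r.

N = 7

At r = 6: 1458 < 2568, so the inequality fails and N ≥ 7. We prove 2·3^r ≥ 11r^3 + 32r for all r ≥ 7.
When r = 7: 2·3^r = 4374 and 11r^3 + 32r = 3997, so 4374 ≥ 3997.
For the inductive step, assume it holds for an arbitrary k ≥ 7, so 2·3^k ≥ 11k^3 + 32k.
Then 2·3^(k + 1) = 3·(2·3^k) ≥ 3·(11k^3 + 32k).
Also, for k ≥ 7 we have 3·(11k^3 + 32k) ≥ 11(k+1)^3 + 32(k+1), since 3·(11k^3 + 32k) − (11(k+1)^3 + 32(k+1)) = 22k^3 - 33k^2 + 31k - 43, which is nonnegative for all k ≥ 7.
Combining, 2·3^(k + 1) ≥ 11(k+1)^3 + 32(k+1).
By the principle of mathematical induction, the result holds for all r ≥ 7.
Hence the smallest such N is 7.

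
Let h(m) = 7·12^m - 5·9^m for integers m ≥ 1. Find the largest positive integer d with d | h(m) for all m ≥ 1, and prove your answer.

Computing the first values: h(1) = 39 and h(2) = 603; gcd(39, 603) = 3, so d ≤ 3.
We prove 3 | 7·12^m - 5·9^m for all m ≥ 1 by induction on m.
Base step (m = 1): h(1) = 39 = 3·(13), so 3 | h(1).
For the inductive step, assume it holds for an arbitrary p ≥ 1, i.e. 3 | h(p). Then
h(p+1) − 12·h(p) = (7·12^(p+1) - 5·9^(p+1)) − 12·(7·12^p - 5·9^p) = (-5)·9^p·(9 − 12) = (15)·9^p. Since 3 | h(p) by the inductive hypothesis, 3 | 12·h(p); and 3 | 15 since 15 = 3·5. Therefore 3 | h(p+1).
Hence, by induction on m, the claim holds for every m ≥ 1.
Therefore the largest such d is 3.

d = 3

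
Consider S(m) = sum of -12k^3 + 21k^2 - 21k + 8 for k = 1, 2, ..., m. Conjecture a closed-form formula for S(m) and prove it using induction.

We claim S(m) = -m(3m - 1)(m^2 + 1) for all m ≥ 1.
Base case (m = 1): S(1) = -4, and the closed form gives -4. They agree.
For the inductive step, assume it holds for an arbitrary k ≥ 1, so S(k) = k(-3k^3 + k^2 - 3k + 1).
Then S(k+1) = S(k) + (-12k^3 - 15k^2 - 15k - 4) = (k(-3k^3 + k^2 - 3k + 1)) + (-12k^3 - 15k^2 - 15k - 4).
Simplifying, S(k+1) = -(k + 1)(3k + 2)(k^2 + 2k + 2) = -(k+1)(3(k+1) - 1)((k+1)^2 + 1),
which is the closed form with m = k+1.
This completes the induction.

S(m) = -m(3m - 1)(m^2 + 1)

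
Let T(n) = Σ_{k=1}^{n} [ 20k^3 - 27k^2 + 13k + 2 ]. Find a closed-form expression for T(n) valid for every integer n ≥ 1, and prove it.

We claim T(n) = n(5n^3 + n^2 - 2n + 4) for all n ≥ 1.
Base step (n = 1): T(1) = 8, and the closed form gives 8. They agree.
Inductive step: assume the claim holds for n = k, so T(k) = k(5k^3 + k^2 - 2k + 4).
Then T(k+1) = T(k) + (20k^3 + 33k^2 + 19k + 8) = (k(5k^3 + k^2 - 2k + 4)) + (20k^3 + 33k^2 + 19k + 8).
Simplifying, T(k+1) = (k + 1)(5k^3 + 16k^2 + 15k + 8) = (k+1)(5(k+1)^3 + (k+1)^2 - 2(k+1) + 4),
which is the closed form with n = k+1.
This completes the induction.

T(n) = n(5n^3 + n^2 - 2n + 4)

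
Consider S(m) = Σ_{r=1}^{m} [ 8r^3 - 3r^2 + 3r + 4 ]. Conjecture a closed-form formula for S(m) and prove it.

We claim S(m) = m(2m^3 + 3m^2 + 2m + 5) for all m ≥ 1.
Base step (m = 1): S(1) = 12, and the closed form gives 12. They agree.
Inductive step: assume the claim holds for m = r, so S(r) = r(2r^3 + 3r^2 + 2r + 5).
Then S(r+1) = S(r) + (8r^3 + 21r^2 + 21r + 12) = (r(2r^3 + 3r^2 + 2r + 5)) + (8r^3 + 21r^2 + 21r + 12).
Simplifying, S(r+1) = (r + 1)(2r^3 + 9r^2 + 14r + 12) = (r+1)(2(r+1)^3 + 3(r+1)^2 + 2(r+1) + 5),
which is the closed form with m = r+1.
This completes the induction.

S(m) = m(2m^3 + 3m^2 + 2m + 5)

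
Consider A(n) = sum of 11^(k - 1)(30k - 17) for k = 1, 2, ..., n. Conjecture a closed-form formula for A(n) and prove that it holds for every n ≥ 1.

A(n) = 11^n(3n - 2) + 2

We claim A(n) = 11^n(3n - 2) + 2 for all n ≥ 1.
When n = 1: A(1) = 13, and the closed form gives 13. They agree.
For the inductive step, assume it holds for an arbitrary k ≥ 1, so A(k) = 11^k(3k - 2) + 2.
Then A(k+1) = A(k) + (11^k(30k + 13)) = (11^k(3k - 2) + 2) + (11^k(30k + 13)).
Simplifying, A(k+1) = 33·11^k·k + 11·11^k + 2 = 11^(k+1)(3(k+1) - 2) + 2,
which is the closed form with n = k+1.
This completes the induction.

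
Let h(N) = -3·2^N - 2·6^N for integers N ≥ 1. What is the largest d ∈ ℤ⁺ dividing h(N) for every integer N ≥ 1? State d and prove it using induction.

d = 6

Computing the first values: h(1) = -18 and h(2) = -84; gcd(-18, -84) = 6, so d ≤ 6.
We prove 6 | -3·2^N - 2·6^N for all N ≥ 1 by induction on N.
Base case (N = 1): h(1) = -18 = 6·(-3), so 6 | h(1).
Suppose the result is true for N = k, i.e. 6 | h(k). Then
h(k+1) − 6·h(k) = (-3·2^(k+1) - 2·6^(k+1)) − 6·(-3·2^k - 2·6^k) = (-3)·2^k·(2 − 6) = (12)·2^k. Since 6 | h(k) by the inductive hypothesis, 6 | 6·h(k); and 6 | 12 since 12 = 6·2. Therefore 6 | h(k+1).
By the principle of mathematical induction, the result holds for all N ≥ 1.
Therefore the largest such d is 6.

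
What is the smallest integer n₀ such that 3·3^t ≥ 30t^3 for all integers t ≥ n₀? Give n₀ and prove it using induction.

At t = 7: 6561 < 10290, so the inequality fails and n₀ ≥ 8. We prove 3·3^t ≥ 30t^3 for all t ≥ 8.
When t = 8: 3·3^t = 19683 and 30t^3 = 15360, so 19683 ≥ 15360.
Inductive step: assume the claim holds for t = j, so 3·3^j ≥ 30j^3.
Then 3·3^(j + 1) = 3·(3·3^j) ≥ 3·(30j^3).
Also, for j ≥ 8 we have 3·(30j^3) ≥ 30(j+1)^3, since 3 ≥ (1 + 1/j)^3 for all j ≥ 8.
Combining, 3·3^(j + 1) ≥ 30(j+1)^3.
By induction, the statement is established for all t ≥ 8.
Hence the smallest such n₀ is 8.

n₀ = 8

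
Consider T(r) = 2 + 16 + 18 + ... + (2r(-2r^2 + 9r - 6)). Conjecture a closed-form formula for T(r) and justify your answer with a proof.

T(r) = -r(r + 1)(r^2 - 5r + 3)

We claim T(r) = -r(r + 1)(r^2 - 5r + 3) for all r ≥ 1.
Base step (r = 1): T(1) = 2, and the closed form gives 2. They agree.
For the inductive step, assume it holds for an arbitrary p ≥ 1, so T(p) = p(-p^3 + 4p^2 + 2p - 3).
Then T(p+1) = T(p) + (-4p^3 + 6p^2 + 12p + 2) = (p(-p^3 + 4p^2 + 2p - 3)) + (-4p^3 + 6p^2 + 12p + 2).
Simplifying, T(p+1) = -(p + 1)(p + 2)(p^2 - 3p - 1) = -(p+1)((p+1) + 1)((p+1)^2 - 5(p+1) + 3),
which is the closed form with r = p+1.
Hence, by induction on r, the claim holds for every r ≥ 1.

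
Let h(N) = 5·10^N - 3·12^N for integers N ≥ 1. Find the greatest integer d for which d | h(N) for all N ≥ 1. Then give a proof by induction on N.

d = 2

Computing the first values: h(1) = 14 and h(2) = 68; gcd(14, 68) = 2, so d ≤ 2.
We prove 2 | 5·10^N - 3·12^N for all N ≥ 1 by induction on N.
For the base case N = 1: h(1) = 14 = 2·(7), so 2 | h(1).
Inductive step: suppose the statement holds for some r ≥ 1, i.e. 2 | h(r). Then
h(r+1) − 12·h(r) = (5·10^(r+1) - 3·12^(r+1)) − 12·(5·10^r - 3·12^r) = (5)·10^r·(10 − 12) = (-10)·10^r. Since 2 | h(r) by the inductive hypothesis, 2 | 12·h(r); and 2 | -10 since -10 = 2·-5. Therefore 2 | h(r+1).
By induction, the statement is established for all N ≥ 1.
Therefore the largest such d is 2.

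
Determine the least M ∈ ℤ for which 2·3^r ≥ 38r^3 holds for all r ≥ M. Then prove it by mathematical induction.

At r = 8: 13122 < 19456, so the inequality fails and M ≥ 9. We prove 2·3^r ≥ 38r^3 for all r ≥ 9.
Base step (r = 9): 2·3^r = 39366 and 38r^3 = 27702, so 39366 ≥ 27702.
For the inductive step, assume it holds for an arbitrary k ≥ 9, so 2·3^k ≥ 38k^3.
Then 2·3^(k + 1) = 3·(2·3^k) ≥ 3·(38k^3).
Also, for k ≥ 9 we have 3·(38k^3) ≥ 38(k+1)^3, since 3 ≥ (1 + 1/k)^3 for all k ≥ 9.
Combining, 2·3^(k + 1) ≥ 38(k+1)^3.
By induction, the statement is established for all r ≥ 9.
Hence the smallest such M is 9.

M = 9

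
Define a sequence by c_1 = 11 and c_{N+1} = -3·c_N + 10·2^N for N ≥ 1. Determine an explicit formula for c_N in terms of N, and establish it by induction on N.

Computing the first terms: c_1 = 11, c_2 = -13, c_3 = 79. This suggests c_N = 7(-3)^(N - 1) + 2^(N + 1).
Base case (N = 1): the formula gives 11 = 11 = c_1.
For the inductive step, assume it holds for an arbitrary i ≥ 1, so c_i = 7(-3)^(i - 1) + 2^(i + 1).
Then c_{i+1} = -3·c_i + 10·2^i = -3·(7(-3)^(i - 1) + 2^(i + 1)) + 10·2^i = 7(-3)^i + 2^(i + 2) = 7(-3)^((i+1) - 1) + 2^((i+1) + 1),
which is the claimed formula at N = i+1.
Hence, by induction on N, the claim holds for every N ≥ 1.

c_N = 7(-3)^(N - 1) + 2^(N + 1)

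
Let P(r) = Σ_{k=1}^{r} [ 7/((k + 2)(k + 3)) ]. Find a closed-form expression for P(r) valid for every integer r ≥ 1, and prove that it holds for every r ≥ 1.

We claim P(r) = 7r/(3(r + 3)) for all r ≥ 1.
Base step (r = 1): P(1) = 7/12, and the closed form gives 7/12. They agree.
Suppose the result is true for r = k, so P(k) = 7k/(3(k + 3)).
Then P(k+1) = P(k) + (7/((k + 3)(k + 4))) = (7k/(3(k + 3))) + (7/((k + 3)(k + 4))).
Simplifying, P(k+1) = 7(k + 1)/(3(k + 4)) = 7(k+1)/(3((k+1) + 3)),
which is the closed form with r = k+1.
This completes the induction.

P(r) = 7r/(3(r + 3))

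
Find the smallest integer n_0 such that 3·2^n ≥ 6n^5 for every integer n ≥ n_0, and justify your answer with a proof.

At n = 23: 25165824 < 38618058, so the inequality fails and n_0 ≥ 24. We prove 3·2^n ≥ 6n^5 for all n ≥ 24.
Base step (n = 24): 3·2^n = 50331648 and 6n^5 = 47775744, so 50331648 ≥ 47775744.
Inductive step: suppose the statement holds for some r ≥ 24, so 3·2^r ≥ 6r^5.
Then 3·2^(r + 1) = 2·(3·2^r) ≥ 2·(6r^5).
Also, for r ≥ 24 we have 2·(6r^5) ≥ 6(r+1)^5, since 2 ≥ (1 + 1/r)^5 for all r ≥ 24.
Combining, 3·2^(r + 1) ≥ 6(r+1)^5.
This completes the induction.
Hence the smallest such n_0 is 24.

n_0 = 24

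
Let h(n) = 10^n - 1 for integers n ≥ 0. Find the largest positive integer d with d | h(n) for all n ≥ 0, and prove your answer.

Computing the first values: h(0) = 0 and h(1) = 9; gcd(0, 9) = 9, so d ≤ 9.
We prove 9 | 10^n - 1 for all n ≥ 0 by induction on n.
For the base case n = 0: h(0) = 0 = 9·(0), so 9 | h(0).
Inductive step: suppose the statement holds for some m ≥ 0, i.e. 9 | h(m). Then
h(m+1) = 10^(m+1) - 1 = 10·(10^m - 1) + 9 = 10·h(m) + 9. The first term is divisible by 9 by the inductive hypothesis, and 9 is divisible by 9. Hence 9 | h(m+1).
By induction, the statement is established for all n ≥ 0.
Therefore the largest such d is 9.

d = 9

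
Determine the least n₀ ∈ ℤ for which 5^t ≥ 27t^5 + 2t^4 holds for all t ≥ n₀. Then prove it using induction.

At t = 8: 390625 < 892928, so the inequality fails and n₀ ≥ 9. We prove 5^t ≥ 27t^5 + 2t^4 for all t ≥ 9.
When t = 9: 5^t = 1953125 and 27t^5 + 2t^4 = 1607445, so 1953125 ≥ 1607445.
For the inductive step, assume it holds for an arbitrary i ≥ 9, so 5^i ≥ 27i^5 + 2i^4.
Then 5^(i + 1) = 5·(5^i) ≥ 5·(27i^5 + 2i^4).
Also, for i ≥ 9 we have 5·(27i^5 + 2i^4) ≥ 27(i+1)^5 + 2(i+1)^4, since 5·(27i^5 + 2i^4) − (27(i+1)^5 + 2(i+1)^4) = 108i^5 - 127i^4 - 278i^3 - 282i^2 - 143i - 29, which is nonnegative for all i ≥ 9.
Combining, 5^(i + 1) ≥ 27(i+1)^5 + 2(i+1)^4.
By induction, the statement is established for all t ≥ 9.
Hence the smallest such n₀ is 9.

n₀ = 9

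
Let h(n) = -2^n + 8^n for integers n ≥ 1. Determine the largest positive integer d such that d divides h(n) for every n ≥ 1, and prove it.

Computing the first values: h(1) = 6 and h(2) = 60; gcd(6, 60) = 6, so d ≤ 6.
We prove 6 | -2^n + 8^n for all n ≥ 1 by induction on n.
Base case (n = 1): h(1) = 6 = 6·(1), so 6 | h(1).
For the inductive step, assume it holds for an arbitrary p ≥ 1, i.e. 6 | h(p). Then
8^{p+1} − 2^{p+1} = 8·8^p − 2·2^p = 8·(8^p − 2^p) + (6)·2^p. The first term is divisible by 6 by the inductive hypothesis, and the second term (6)·2^p is divisible by 6 since 6 | 6. Hence 6 | h(p+1).
By the principle of mathematical induction, the result holds for all n ≥ 1.
Therefore the largest such d is 6.

d = 6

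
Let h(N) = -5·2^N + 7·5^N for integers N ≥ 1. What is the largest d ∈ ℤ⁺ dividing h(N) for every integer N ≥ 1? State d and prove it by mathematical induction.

Computing the first values: h(1) = 25 and h(2) = 155; gcd(25, 155) = 5, so d ≤ 5.
We prove 5 | -5·2^N + 7·5^N for all N ≥ 1 by induction on N.
For the base case N = 1: h(1) = 25 = 5·(5), so 5 | h(1).
Inductive step: suppose the statement holds for some j ≥ 1, i.e. 5 | h(j). Then
h(j+1) − 5·h(j) = (-5·2^(j+1) + 7·5^(j+1)) − 5·(-5·2^j + 7·5^j) = (-5)·2^j·(2 − 5) = (15)·2^j. Since 5 | h(j) by the inductive hypothesis, 5 | 5·h(j); and 5 | 15 since 15 = 5·3. Therefore 5 | h(j+1).
By induction, the statement is established for all N ≥ 1.
Therefore the largest such d is 5.

d = 5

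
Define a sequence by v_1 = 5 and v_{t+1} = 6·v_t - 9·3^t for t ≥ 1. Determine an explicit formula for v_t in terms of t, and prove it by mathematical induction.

v_t = 3^(t + 1) - 4·6^(t - 1)

Computing the first terms: v_1 = 5, v_2 = 3, v_3 = -63. This suggests v_t = 3^(t + 1) - 4·6^(t - 1).
For the base case t = 1: the formula gives 5 = 5 = v_1.
Inductive step: suppose the statement holds for some m ≥ 1, so v_m = 3^(m + 1) - 4·6^(m - 1).
Then v_{m+1} = 6·v_m - 9·3^m = 6·(3^(m + 1) - 4·6^(m - 1)) - 9·3^m = 3^(m + 2) - 4·6^m = 3^((m+1) + 1) - 4·6^((m+1) - 1),
which is the claimed formula at t = m+1.
Hence, by induction on t, the claim holds for every t ≥ 1.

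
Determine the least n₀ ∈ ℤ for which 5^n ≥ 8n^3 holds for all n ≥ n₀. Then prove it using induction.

At n = 3: 125 < 216, so the inequality fails and n₀ ≥ 4. We prove 5^n ≥ 8n^3 for all n ≥ 4.
Base case (n = 4): 5^n = 625 and 8n^3 = 512, so 625 ≥ 512.
Suppose the result is true for n = r, so 5^r ≥ 8r^3.
Then 5^(r + 1) = 5·(5^r) ≥ 5·(8r^3).
Also, for r ≥ 4 we have 5·(8r^3) ≥ 8(r+1)^3, since 5 ≥ (1 + 1/r)^3 for all r ≥ 4.
Combining, 5^(r + 1) ≥ 8(r+1)^3.
By the principle of mathematical induction, the result holds for all n ≥ 4.
Hence the smallest such n₀ is 4.

n₀ = 4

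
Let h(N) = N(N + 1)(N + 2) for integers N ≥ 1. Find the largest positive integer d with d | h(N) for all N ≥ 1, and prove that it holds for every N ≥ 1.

d = 6

Computing the first values: h(1) = 6 and h(2) = 24; gcd(6, 24) = 6, so d ≤ 6.
We prove 6 | N(N + 1)(N + 2) for all N ≥ 1 by induction on N.
Base case (N = 1): h(1) = 6 = 6·(1), so 6 | h(1).
Inductive step: suppose the statement holds for some i ≥ 1, i.e. 6 | h(i). Then
h(i+1) − h(i) = (i+1)·(i+2)·(i+3) − i·(i+1)·(i+2) = (i+1)·(i+2)·[(i+3) − i] = 3·(i+1)·(i+2). The product of 2 consecutive integers is divisible by (2)! = 2, so h(i+1) − h(i) is divisible by 3·2 = 6. By the inductive hypothesis 6 | h(i), hence 6 | h(i+1).
By the principle of mathematical induction, the result holds for all N ≥ 1.
Therefore the largest such d is 6.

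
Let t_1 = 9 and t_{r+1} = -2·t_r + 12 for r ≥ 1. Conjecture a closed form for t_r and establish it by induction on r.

Computing the first terms: t_1 = 9, t_2 = -6, t_3 = 24. This suggests t_r = 5(-2)^(r - 1) + 4.
Base step (r = 1): the formula gives 9 = 9 = t_1.
Inductive step: assume the claim holds for r = i, so t_i = 5(-2)^(i - 1) + 4.
Then t_{i+1} = -2·t_i + 12 = -2·(5(-2)^(i - 1) + 4) + 12 = 5(-2)^i + 4 = 5(-2)^((i+1) - 1) + 4,
which is the claimed formula at r = i+1.
By induction, the statement is established for all r ≥ 1.

t_r = 5(-2)^(r - 1) + 4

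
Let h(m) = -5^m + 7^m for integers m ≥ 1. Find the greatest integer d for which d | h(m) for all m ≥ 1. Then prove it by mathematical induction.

Computing the first values: h(1) = 2 and h(2) = 24; gcd(2, 24) = 2, so d ≤ 2.
We prove 2 | -5^m + 7^m for all m ≥ 1 by induction on m.
Base step (m = 1): h(1) = 2 = 2·(1), so 2 | h(1).
For the inductive step, assume it holds for an arbitrary p ≥ 1, i.e. 2 | h(p). Then
7^{p+1} − 5^{p+1} = 7·7^p − 5·5^p = 7·(7^p − 5^p) + (2)·5^p. The first term is divisible by 2 by the inductive hypothesis, and the second term (2)·5^p is divisible by 2 since 2 | 2. Hence 2 | h(p+1).
By the principle of mathematical induction, the result holds for all m ≥ 1.
Therefore the largest such d is 2.

d = 2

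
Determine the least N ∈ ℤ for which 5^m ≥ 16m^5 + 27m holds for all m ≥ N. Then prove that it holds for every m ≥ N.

At m = 8: 390625 < 524504, so the inequality fails and N ≥ 9. We prove 5^m ≥ 16m^5 + 27m for all m ≥ 9.
For the base case m = 9: 5^m = 1953125 and 16m^5 + 27m = 945027, so 1953125 ≥ 945027.
Suppose the result is true for m = k, so 5^k ≥ 16k^5 + 27k.
Then 5^(k + 1) = 5·(5^k) ≥ 5·(16k^5 + 27k).
Also, for k ≥ 9 we have 5·(16k^5 + 27k) ≥ 16(k+1)^5 + 27(k+1), since 5·(16k^5 + 27k) − (16(k+1)^5 + 27(k+1)) = 64k^5 - 80k^4 - 160k^3 - 160k^2 + 28k - 43, which is nonnegative for all k ≥ 9.
Combining, 5^(k + 1) ≥ 16(k+1)^5 + 27(k+1).
By induction, the statement is established for all m ≥ 9.
Hence the smallest such N is 9.

N = 9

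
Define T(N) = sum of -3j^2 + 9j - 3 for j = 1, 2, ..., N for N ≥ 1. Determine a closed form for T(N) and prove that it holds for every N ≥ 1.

We claim T(N) = -N(N^2 - 3N - 1) for all N ≥ 1.
Base case (N = 1): T(1) = 3, and the closed form gives 3. They agree.
Inductive step: suppose the statement holds for some j ≥ 1, so T(j) = j(-j^2 + 3j + 1).
Then T(j+1) = T(j) + (-3j^2 + 3j + 3) = (j(-j^2 + 3j + 1)) + (-3j^2 + 3j + 3).
Simplifying, T(j+1) = -(j + 1)(j^2 - j - 3) = -(j+1)((j+1)^2 - 3(j+1) - 1),
which is the closed form with N = j+1.
By the principle of mathematical induction, the result holds for all N ≥ 1.

T(N) = -N(N^2 - 3N - 1)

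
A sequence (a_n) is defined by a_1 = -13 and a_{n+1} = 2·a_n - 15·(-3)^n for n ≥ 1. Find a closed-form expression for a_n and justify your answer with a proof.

Computing the first terms: a_1 = -13, a_2 = 19, a_3 = -97. This suggests a_n = -(-3)^(n + 1) - 2^(n + 1).
When n = 1: the formula gives -13 = -13 = a_1.
Suppose the result is true for n = r, so a_r = -(-3)^(r + 1) - 2^(r + 1).
Then a_{r+1} = 2·a_r - 15·(-3)^r = 2·(-(-3)^(r + 1) - 2^(r + 1)) - 15·(-3)^r = -(-3)^(r + 2) - 2^(r + 2) = -(-3)^((r+1) + 1) - 2^((r+1) + 1),
which is the claimed formula at n = r+1.
By the principle of mathematical induction, the result holds for all n ≥ 1.

a_n = -(-3)^(n + 1) - 2^(n + 1)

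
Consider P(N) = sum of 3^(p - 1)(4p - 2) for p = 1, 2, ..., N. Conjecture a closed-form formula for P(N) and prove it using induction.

P(N) = 2·3^N(N - 1) + 2

We claim P(N) = 2·3^N(N - 1) + 2 for all N ≥ 1.
For the base case N = 1: P(1) = 2, and the closed form gives 2. They agree.
For the inductive step, assume it holds for an arbitrary p ≥ 1, so P(p) = 2·3^p(p - 1) + 2.
Then P(p+1) = P(p) + (3^p(4p + 2)) = (2·3^p(p - 1) + 2) + (3^p(4p + 2)).
Simplifying, P(p+1) = 6·3^p·p + 2 = 2·3^(p+1)((p+1) - 1) + 2,
which is the closed form with N = p+1.
This completes the induction.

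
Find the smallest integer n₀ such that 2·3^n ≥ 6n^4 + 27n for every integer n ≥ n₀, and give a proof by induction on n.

n₀ = 10

At n = 9: 39366 < 39609, so the inequality fails and n₀ ≥ 10. We prove 2·3^n ≥ 6n^4 + 27n for all n ≥ 10.
Base case (n = 10): 2·3^n = 118098 and 6n^4 + 27n = 60270, so 118098 ≥ 60270.
Inductive step: suppose the statement holds for some m ≥ 10, so 2·3^m ≥ 6m^4 + 27m.
Then 2·3^(m + 1) = 3·(2·3^m) ≥ 3·(6m^4 + 27m).
Also, for m ≥ 10 we have 3·(6m^4 + 27m) ≥ 6(m+1)^4 + 27(m+1), since 3·(6m^4 + 27m) − (6(m+1)^4 + 27(m+1)) = 12m^4 - 24m^3 - 36m^2 + 30m - 33, which is nonnegative for all m ≥ 10.
Combining, 2·3^(m + 1) ≥ 6(m+1)^4 + 27(m+1).
By the principle of mathematical induction, the result holds for all n ≥ 10.
Hence the smallest such n₀ is 10.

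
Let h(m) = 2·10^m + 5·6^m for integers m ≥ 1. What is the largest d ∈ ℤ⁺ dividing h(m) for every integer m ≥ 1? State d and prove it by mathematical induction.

d = 10

Computing the first values: h(1) = 50 and h(2) = 380; gcd(50, 380) = 10, so d ≤ 10.
We prove 10 | 2·10^m + 5·6^m for all m ≥ 1 by induction on m.
Base case (m = 1): h(1) = 50 = 10·(5), so 10 | h(1).
Suppose the result is true for m = k, i.e. 10 | h(k). Then
h(k+1) − 10·h(k) = (2·10^(k+1) + 5·6^(k+1)) − 10·(2·10^k + 5·6^k) = (5)·6^k·(6 − 10) = (-20)·6^k. Since 10 | h(k) by the inductive hypothesis, 10 | 10·h(k); and 10 | -20 since -20 = 10·-2. Therefore 10 | h(k+1).
Hence, by induction on m, the claim holds for every m ≥ 1.
Therefore the largest such d is 10.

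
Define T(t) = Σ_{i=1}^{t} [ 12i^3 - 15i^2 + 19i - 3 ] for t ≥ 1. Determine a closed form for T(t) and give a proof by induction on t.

We claim T(t) = t(3t^3 + t^2 + 5t + 4) for all t ≥ 1.
When t = 1: T(1) = 13, and the closed form gives 13. They agree.
Suppose the result is true for t = i, so T(i) = i(3i^3 + i^2 + 5i + 4).
Then T(i+1) = T(i) + (12i^3 + 21i^2 + 25i + 13) = (i(3i^3 + i^2 + 5i + 4)) + (12i^3 + 21i^2 + 25i + 13).
Simplifying, T(i+1) = (i + 1)(3i^3 + 10i^2 + 16i + 13) = (i+1)(3(i+1)^3 + (i+1)^2 + 5(i+1) + 4),
which is the closed form with t = i+1.
This completes the induction.

T(t) = t(3t^3 + t^2 + 5t + 4)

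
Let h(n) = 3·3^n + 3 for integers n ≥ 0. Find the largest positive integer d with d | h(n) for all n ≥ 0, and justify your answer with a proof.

d = 6

Computing the first values: h(0) = 6 and h(1) = 12; gcd(6, 12) = 6, so d ≤ 6.
We prove 6 | 3·3^n + 3 for all n ≥ 0 by induction on n.
Base step (n = 0): h(0) = 6 = 6·(1), so 6 | h(0).
Suppose the result is true for n = j, i.e. 6 | h(j). Then
h(j+1) = 3·3^(j+1) + 3 = 3·(3·3^j + 3) - 6 = 3·h(j) - 6. The first term is divisible by 6 by the inductive hypothesis, and -6 is divisible by 6. Hence 6 | h(j+1).
By induction, the statement is established for all n ≥ 0.
Therefore the largest such d is 6.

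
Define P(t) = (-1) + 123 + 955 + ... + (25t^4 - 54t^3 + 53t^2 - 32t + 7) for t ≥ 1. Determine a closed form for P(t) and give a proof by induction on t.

P(t) = t(5t^4 - t^3 - t^2 - 3t - 1)

We claim P(t) = t(5t^4 - t^3 - t^2 - 3t - 1) for all t ≥ 1.
Base case (t = 1): P(1) = -1, and the closed form gives -1. They agree.
Suppose the result is true for t = j, so P(j) = j(5j^4 - j^3 - j^2 - 3j - 1).
Then P(j+1) = P(j) + (25j^4 + 46j^3 + 41j^2 + 12j - 1) = (j(5j^4 - j^3 - j^2 - 3j - 1)) + (25j^4 + 46j^3 + 41j^2 + 12j - 1).
Simplifying, P(j+1) = (j + 1)(5j^4 + 19j^3 + 26j^2 + 12j - 1) = (j+1)(5(j+1)^4 - (j+1)^3 - (j+1)^2 - 3(j+1) - 1),
which is the closed form with t = j+1.
This completes the induction.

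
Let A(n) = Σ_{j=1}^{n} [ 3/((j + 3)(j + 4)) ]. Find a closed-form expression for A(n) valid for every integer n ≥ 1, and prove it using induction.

We claim A(n) = 3n/(4(n + 4)) for all n ≥ 1.
Base case (n = 1): A(1) = 3/20, and the closed form gives 3/20. They agree.
For the inductive step, assume it holds for an arbitrary j ≥ 1, so A(j) = 3j/(4(j + 4)).
Then A(j+1) = A(j) + (3/((j + 4)(j + 5))) = (3j/(4(j + 4))) + (3/((j + 4)(j + 5))).
Simplifying, A(j+1) = 3(j + 1)/(4(j + 5)) = 3(j+1)/(4((j+1) + 4)),
which is the closed form with n = j+1.
By induction, the statement is established for all n ≥ 1.

A(n) = 3n/(4(n + 4))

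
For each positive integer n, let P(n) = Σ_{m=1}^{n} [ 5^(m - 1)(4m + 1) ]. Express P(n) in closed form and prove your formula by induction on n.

We claim P(n) = 5^n·n for all n ≥ 1.
For the base case n = 1: P(1) = 5, and the closed form gives 5. They agree.
Inductive step: suppose the statement holds for some m ≥ 1, so P(m) = 5^m·m.
Then P(m+1) = P(m) + (5^m(4m + 5)) = (5^m·m) + (5^m(4m + 5)).
Simplifying, P(m+1) = 5^(m + 1)(m + 1) = 5^(m+1)·(m+1),
which is the closed form with n = m+1.
This completes the induction.

P(n) = 5^n·n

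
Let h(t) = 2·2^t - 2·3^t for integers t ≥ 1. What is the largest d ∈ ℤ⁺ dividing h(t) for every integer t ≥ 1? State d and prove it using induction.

d = 2

Computing the first values: h(1) = -2 and h(2) = -10; gcd(-2, -10) = 2, so d ≤ 2.
We prove 2 | 2·2^t - 2·3^t for all t ≥ 1 by induction on t.
Base case (t = 1): h(1) = -2 = 2·(-1), so 2 | h(1).
Inductive step: assume the claim holds for t = p, i.e. 2 | h(p). Then
h(p+1) − 3·h(p) = (2·2^(p+1) - 2·3^(p+1)) − 3·(2·2^p - 2·3^p) = (2)·2^p·(2 − 3) = (-2)·2^p. Since 2 | h(p) by the inductive hypothesis, 2 | 3·h(p); and 2 | -2 since -2 = 2·-1. Therefore 2 | h(p+1).
Hence, by induction on t, the claim holds for every t ≥ 1.
Therefore the largest such d is 2.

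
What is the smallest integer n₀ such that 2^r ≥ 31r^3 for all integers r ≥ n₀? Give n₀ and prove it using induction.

n₀ = 18

At r = 17: 131072 < 152303, so the inequality fails and n₀ ≥ 18. We prove 2^r ≥ 31r^3 for all r ≥ 18.
Base step (r = 18): 2^r = 262144 and 31r^3 = 180792, so 262144 ≥ 180792.
Suppose the result is true for r = j, so 2^j ≥ 31j^3.
Then 2^(j + 1) = 2·(2^j) ≥ 2·(31j^3).
Also, for j ≥ 18 we have 2·(31j^3) ≥ 31(j+1)^3, since 2 ≥ (1 + 1/j)^3 for all j ≥ 18.
Combining, 2^(j + 1) ≥ 31(j+1)^3.
This completes the induction.
Hence the smallest such n₀ is 18.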